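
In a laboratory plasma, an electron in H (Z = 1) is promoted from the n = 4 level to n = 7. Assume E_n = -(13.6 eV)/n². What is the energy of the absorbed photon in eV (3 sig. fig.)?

E_7 = −13.60/49 = −0.2776 eV and E_4 = −13.60/16 = −0.8500 eV.
The photon energy is |E_7 − E_4| = 0.572 eV.

0.572 eV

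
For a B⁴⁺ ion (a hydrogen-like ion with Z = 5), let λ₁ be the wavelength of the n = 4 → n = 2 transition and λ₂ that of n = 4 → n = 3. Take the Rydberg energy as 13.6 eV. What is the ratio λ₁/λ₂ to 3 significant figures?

λ ∝ 1/ΔE ∝ 1/(1/n_f² − 1/n_i²), and the Z² and hc factors cancel in the ratio.
λ₁/λ₂ = (1/3² − 1/4²)/(1/2² − 1/4²) = 0.04861/0.1875 = 0.259.

0.259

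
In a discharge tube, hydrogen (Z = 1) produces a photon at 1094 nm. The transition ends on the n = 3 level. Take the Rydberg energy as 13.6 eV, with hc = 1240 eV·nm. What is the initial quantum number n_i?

n_i = 6

The photon energy is ΔE = hc/λ = 1240 / 1094 = 1.133 eV.
With Z = 1, ΔE = 13.60 × (1/n_f² − 1/n_i²), so 1/n_f² − 1/n_i² = 0.08334.
With n_f = 3: 1/n_i² = 1/9 − 0.08334 = 0.02777, so n_i ≈ 6.00.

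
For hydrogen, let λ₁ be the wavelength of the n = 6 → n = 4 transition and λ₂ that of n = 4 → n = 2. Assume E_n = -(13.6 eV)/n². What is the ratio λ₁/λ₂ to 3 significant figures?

5.40

λ ∝ 1/ΔE ∝ 1/(1/n_f² − 1/n_i²), and the Z² and hc factors cancel in the ratio.
λ₁/λ₂ = (1/2² − 1/4²)/(1/4² − 1/6²) = 0.1875/0.03472 = 5.40.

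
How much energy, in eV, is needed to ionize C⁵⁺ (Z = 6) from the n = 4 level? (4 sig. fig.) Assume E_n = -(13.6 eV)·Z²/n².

30.60 eV

E_n = −13.6 Z²/n² = −489.6/n² eV for Z = 6.
E_4 = −489.6/16 = −30.60 eV, so ionization (to E = 0) requires 30.60 eV.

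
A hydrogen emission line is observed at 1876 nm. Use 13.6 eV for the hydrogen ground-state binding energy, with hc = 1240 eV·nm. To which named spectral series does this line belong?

ΔE = 1240/1876 = 0.6610 eV.
This matches 13.6 × (1/3² − 1/4²), so n_f = 3: the Paschen series.

Paschen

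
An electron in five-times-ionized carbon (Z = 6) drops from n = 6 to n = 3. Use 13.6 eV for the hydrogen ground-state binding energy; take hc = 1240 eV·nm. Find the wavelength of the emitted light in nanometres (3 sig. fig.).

For Z = 6 the level energies scale as Z², so the effective Rydberg energy is 13.6 × 36 = 489.6 eV.
ΔE = 489.6 × (1/3² − 1/6²) = 489.6 × 0.08333 = 40.80 eV.
λ = hc/ΔE = 1240 / 40.80 = 30.4 nm.

30.4 nm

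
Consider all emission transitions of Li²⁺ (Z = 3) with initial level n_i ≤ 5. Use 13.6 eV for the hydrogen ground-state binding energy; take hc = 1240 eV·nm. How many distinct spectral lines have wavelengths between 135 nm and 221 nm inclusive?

2

Enumerate all n_i → n_f pairs with 1 ≤ n_f < n_i ≤ 5 and compute λ = 1240 / [13.6·9·(1/n_f² − 1/n_i²)].
Lines falling in [135, 221] nm: 5→3 (142.5 nm), 4→3 (208.4 nm).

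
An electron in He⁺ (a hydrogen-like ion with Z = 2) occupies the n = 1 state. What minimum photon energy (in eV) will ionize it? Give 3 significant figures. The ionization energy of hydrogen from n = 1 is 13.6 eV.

54.4 eV

E_n = −13.6 Z²/n² = −54.40/n² eV for Z = 2.
E_1 = −54.40/1 = −54.4 eV, so ionization (to E = 0) requires 54.4 eV.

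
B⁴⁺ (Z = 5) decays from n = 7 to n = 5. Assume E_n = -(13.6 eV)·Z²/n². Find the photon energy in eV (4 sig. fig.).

6.661 eV

The Bohr energies scale as Z², so for Z = 5: E_n = −340.0/n² eV.
E_7 = −340.0/49 = −6.939 eV and E_5 = −340.0/25 = −13.60 eV.
The photon energy is |E_7 − E_5| = 6.661 eV.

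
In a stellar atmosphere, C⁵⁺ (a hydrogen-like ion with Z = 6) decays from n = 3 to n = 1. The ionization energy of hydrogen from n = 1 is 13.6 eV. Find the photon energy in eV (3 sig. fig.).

The Bohr energies scale as Z², so for Z = 6: E_n = −489.6/n² eV.
E_3 = −489.6/9 = −54.40 eV and E_1 = −489.6/1 = −489.6 eV.
The photon energy is |E_3 − E_1| = 435 eV.

435 eV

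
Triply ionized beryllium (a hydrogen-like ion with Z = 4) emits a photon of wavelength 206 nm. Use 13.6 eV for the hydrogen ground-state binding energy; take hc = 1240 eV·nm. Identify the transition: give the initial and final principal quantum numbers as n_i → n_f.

n_i = 9, n_f = 5

The photon energy is ΔE = hc/λ = 1240 / 206 = 6.019 eV.
With Z = 4, ΔE = 217.6 × (1/n_f² − 1/n_i²), so 1/n_f² − 1/n_i² = 0.02766.
Trying n_f = 5 gives 1/n_i² = 0.01234, i.e. n_i ≈ 9; this pair matches.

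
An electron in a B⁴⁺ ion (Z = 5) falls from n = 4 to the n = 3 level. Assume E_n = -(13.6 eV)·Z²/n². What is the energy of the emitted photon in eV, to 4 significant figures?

The Bohr energies scale as Z², so for Z = 5: E_n = −340.0/n² eV.
E_4 = −340.0/16 = −21.25 eV and E_3 = −340.0/9 = −37.78 eV.
The photon energy is |E_4 − E_3| = 16.53 eV.

16.53 eV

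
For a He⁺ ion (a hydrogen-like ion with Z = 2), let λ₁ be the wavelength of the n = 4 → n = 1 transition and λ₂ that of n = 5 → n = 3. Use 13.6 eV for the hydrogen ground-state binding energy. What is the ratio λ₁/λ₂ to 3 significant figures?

0.0759

λ ∝ 1/ΔE ∝ 1/(1/n_f² − 1/n_i²), and the Z² and hc factors cancel in the ratio.
λ₁/λ₂ = (1/3² − 1/5²)/(1/1² − 1/4²) = 0.07111/0.9375 = 0.0759.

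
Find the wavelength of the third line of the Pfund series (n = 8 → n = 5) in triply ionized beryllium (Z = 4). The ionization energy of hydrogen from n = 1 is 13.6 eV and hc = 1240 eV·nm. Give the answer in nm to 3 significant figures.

The Pfund series terminates on n_f = 5; the third line has n_i = 5+3 = 8.
ΔE = 217.6 × (1/5² − 1/8²) = 5.304 eV.
λ = 1240 / 5.304 = 234 nm.

234 nm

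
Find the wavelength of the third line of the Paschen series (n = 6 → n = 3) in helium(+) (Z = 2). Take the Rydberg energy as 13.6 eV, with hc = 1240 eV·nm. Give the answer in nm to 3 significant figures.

274 nm

The Paschen series terminates on n_f = 3; the third line has n_i = 3+3 = 6.
ΔE = 54.40 × (1/3² − 1/6²) = 4.533 eV.
λ = 1240 / 4.533 = 274 nm.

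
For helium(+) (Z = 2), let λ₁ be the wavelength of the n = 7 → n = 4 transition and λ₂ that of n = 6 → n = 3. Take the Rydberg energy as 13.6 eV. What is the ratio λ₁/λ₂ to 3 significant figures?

1.98

λ ∝ 1/ΔE ∝ 1/(1/n_f² − 1/n_i²), and the Z² and hc factors cancel in the ratio.
λ₁/λ₂ = (1/3² − 1/6²)/(1/4² − 1/7²) = 0.08333/0.04209 = 1.98.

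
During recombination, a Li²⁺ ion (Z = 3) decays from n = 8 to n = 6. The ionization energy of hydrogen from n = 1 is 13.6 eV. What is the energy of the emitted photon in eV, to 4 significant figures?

1.488 eV

The Bohr energies scale as Z², so for Z = 3: E_n = −122.4/n² eV.
E_8 = −122.4/64 = −1.913 eV and E_6 = −122.4/36 = −3.400 eV.
The photon energy is |E_8 − E_6| = 1.488 eV.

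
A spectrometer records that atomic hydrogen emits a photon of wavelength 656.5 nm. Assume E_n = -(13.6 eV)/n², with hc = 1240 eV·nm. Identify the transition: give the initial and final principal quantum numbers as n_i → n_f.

n_i = 3, n_f = 2

The photon energy is ΔE = hc/λ = 1240 / 656.5 = 1.889 eV.
With Z = 1, ΔE = 13.60 × (1/n_f² − 1/n_i²), so 1/n_f² − 1/n_i² = 0.1389.
Trying n_f = 2 gives 1/n_i² = 0.1111, i.e. n_i ≈ 3; this pair matches.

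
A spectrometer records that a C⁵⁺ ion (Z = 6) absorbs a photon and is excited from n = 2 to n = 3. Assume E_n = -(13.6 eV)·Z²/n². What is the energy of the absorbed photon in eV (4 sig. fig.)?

The Bohr energies scale as Z², so for Z = 6: E_n = −489.6/n² eV.
E_3 = −489.6/9 = −54.40 eV and E_2 = −489.6/4 = −122.4 eV.
The photon energy is |E_3 − E_2| = 68.00 eV.

68.00 eV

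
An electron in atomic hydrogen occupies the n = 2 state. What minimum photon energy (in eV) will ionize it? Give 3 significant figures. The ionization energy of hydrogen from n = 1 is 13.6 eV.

3.40 eV

E_2 = −13.60/4 = −3.40 eV, so ionization (to E = 0) requires 3.40 eV.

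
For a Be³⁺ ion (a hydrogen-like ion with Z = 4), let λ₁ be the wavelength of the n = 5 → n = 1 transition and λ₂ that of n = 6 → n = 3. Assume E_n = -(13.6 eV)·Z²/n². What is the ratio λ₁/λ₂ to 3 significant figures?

0.0868

λ ∝ 1/ΔE ∝ 1/(1/n_f² − 1/n_i²), and the Z² and hc factors cancel in the ratio.
λ₁/λ₂ = (1/3² − 1/6²)/(1/1² − 1/5²) = 0.08333/0.9600 = 0.0868.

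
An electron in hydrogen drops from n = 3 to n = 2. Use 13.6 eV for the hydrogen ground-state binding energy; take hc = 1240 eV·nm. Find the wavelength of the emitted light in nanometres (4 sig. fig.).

656.5 nm

ΔE = 13.60 × (1/2² − 1/3²) = 13.60 × 0.1389 = 1.889 eV.
λ = hc/ΔE = 1240 / 1.889 = 656.5 nm.
This line belongs to the Balmer series.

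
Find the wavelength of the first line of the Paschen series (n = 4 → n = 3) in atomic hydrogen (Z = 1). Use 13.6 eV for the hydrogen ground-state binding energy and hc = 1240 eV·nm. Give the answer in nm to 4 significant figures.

1876 nm

The Paschen series terminates on n_f = 3; the first line has n_i = 3+1 = 4.
ΔE = 13.60 × (1/3² − 1/4²) = 0.6611 eV.
λ = 1240 / 0.6611 = 1876 nm.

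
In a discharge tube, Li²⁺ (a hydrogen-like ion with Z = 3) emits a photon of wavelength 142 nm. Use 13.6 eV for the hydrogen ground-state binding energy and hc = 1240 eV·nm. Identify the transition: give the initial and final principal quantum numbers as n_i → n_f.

The photon energy is ΔE = hc/λ = 1240 / 142 = 8.732 eV.
With Z = 3, ΔE = 122.4 × (1/n_f² − 1/n_i²), so 1/n_f² − 1/n_i² = 0.07134.
Trying n_f = 3 gives 1/n_i² = 0.03977, i.e. n_i ≈ 5; this pair matches.

n_i = 5, n_f = 3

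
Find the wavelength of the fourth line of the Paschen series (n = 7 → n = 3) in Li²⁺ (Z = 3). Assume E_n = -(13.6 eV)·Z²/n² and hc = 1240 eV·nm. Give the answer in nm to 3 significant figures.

112 nm

The Paschen series terminates on n_f = 3; the fourth line has n_i = 3+4 = 7.
ΔE = 122.4 × (1/3² − 1/7²) = 11.10 eV.
λ = 1240 / 11.10 = 112 nm.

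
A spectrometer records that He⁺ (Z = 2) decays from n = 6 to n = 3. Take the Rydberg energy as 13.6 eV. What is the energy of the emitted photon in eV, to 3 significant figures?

The Bohr energies scale as Z², so for Z = 2: E_n = −54.40/n² eV.
E_6 = −54.40/36 = −1.511 eV and E_3 = −54.40/9 = −6.044 eV.
The photon energy is |E_6 − E_3| = 4.53 eV.

4.53 eV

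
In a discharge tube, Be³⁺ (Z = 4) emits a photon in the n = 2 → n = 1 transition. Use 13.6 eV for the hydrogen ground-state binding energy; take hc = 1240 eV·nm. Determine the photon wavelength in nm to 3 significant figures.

7.60 nm

For Z = 4 the level energies scale as Z², so the effective Rydberg energy is 13.6 × 16 = 217.6 eV.
ΔE = 217.6 × (1/1² − 1/2²) = 217.6 × 0.7500 = 163.2 eV.
λ = hc/ΔE = 1240 / 163.2 = 7.60 nm.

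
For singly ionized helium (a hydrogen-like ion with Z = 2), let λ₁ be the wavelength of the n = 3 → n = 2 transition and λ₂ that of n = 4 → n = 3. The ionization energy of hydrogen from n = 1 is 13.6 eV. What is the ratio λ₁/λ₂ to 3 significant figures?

0.350

λ ∝ 1/ΔE ∝ 1/(1/n_f² − 1/n_i²), and the Z² and hc factors cancel in the ratio.
λ₁/λ₂ = (1/3² − 1/4²)/(1/2² − 1/3²) = 0.04861/0.1389 = 0.350.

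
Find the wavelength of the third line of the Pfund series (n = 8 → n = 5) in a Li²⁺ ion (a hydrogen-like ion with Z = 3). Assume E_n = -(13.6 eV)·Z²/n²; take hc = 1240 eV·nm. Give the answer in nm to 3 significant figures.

The Pfund series terminates on n_f = 5; the third line has n_i = 5+3 = 8.
ΔE = 122.4 × (1/5² − 1/8²) = 2.984 eV.
λ = 1240 / 2.984 = 416 nm.

416 nm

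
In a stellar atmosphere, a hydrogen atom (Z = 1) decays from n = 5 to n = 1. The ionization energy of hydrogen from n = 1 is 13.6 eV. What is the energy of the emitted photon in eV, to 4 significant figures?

13.06 eV

E_5 = −13.60/25 = −0.5440 eV and E_1 = −13.60/1 = −13.60 eV.
The photon energy is |E_5 − E_1| = 13.06 eV.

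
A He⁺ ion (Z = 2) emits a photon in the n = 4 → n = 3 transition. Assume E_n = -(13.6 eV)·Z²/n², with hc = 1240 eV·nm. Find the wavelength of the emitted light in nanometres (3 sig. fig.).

For Z = 2 the level energies scale as Z², so the effective Rydberg energy is 13.6 × 4 = 54.40 eV.
ΔE = 54.40 × (1/3² − 1/4²) = 54.40 × 0.04861 = 2.644 eV.
λ = hc/ΔE = 1240 / 2.644 = 469 nm.

469 nm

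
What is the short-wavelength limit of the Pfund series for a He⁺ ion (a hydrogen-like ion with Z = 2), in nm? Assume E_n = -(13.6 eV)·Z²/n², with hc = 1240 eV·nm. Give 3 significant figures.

The Pfund series has lower level n_f = 5; the series limit corresponds to n_i → ∞.
ΔE_max = 13.6 × 4 / 5² = 2.176 eV.
λ_min = 1240 / 2.176 = 570 nm.

570 nm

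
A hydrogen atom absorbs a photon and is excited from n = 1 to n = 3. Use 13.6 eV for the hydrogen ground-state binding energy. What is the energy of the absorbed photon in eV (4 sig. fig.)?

12.09 eV

E_3 = −13.60/9 = −1.511 eV and E_1 = −13.60/1 = −13.60 eV.
The photon energy is |E_3 − E_1| = 12.09 eV.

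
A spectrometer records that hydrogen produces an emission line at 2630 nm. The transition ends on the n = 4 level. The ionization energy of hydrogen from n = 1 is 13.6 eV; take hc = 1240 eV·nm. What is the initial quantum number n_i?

The photon energy is ΔE = hc/λ = 1240 / 2630 = 0.4715 eV.
With Z = 1, ΔE = 13.60 × (1/n_f² − 1/n_i²), so 1/n_f² − 1/n_i² = 0.03467.
With n_f = 4: 1/n_i² = 1/16 − 0.03467 = 0.02783, so n_i ≈ 5.99.

n_i = 6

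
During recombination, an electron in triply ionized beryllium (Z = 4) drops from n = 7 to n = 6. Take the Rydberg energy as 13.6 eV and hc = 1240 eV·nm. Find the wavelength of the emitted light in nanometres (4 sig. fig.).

773.2 nm

For Z = 4 the level energies scale as Z², so the effective Rydberg energy is 13.6 × 16 = 217.6 eV.
ΔE = 217.6 × (1/6² − 1/7²) = 217.6 × 0.007370 = 1.604 eV.
λ = hc/ΔE = 1240 / 1.604 = 773.2 nm.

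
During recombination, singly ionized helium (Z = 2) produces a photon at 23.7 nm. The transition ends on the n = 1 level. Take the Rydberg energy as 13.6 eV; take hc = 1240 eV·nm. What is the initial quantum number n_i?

n_i = 5

The photon energy is ΔE = hc/λ = 1240 / 23.7 = 52.32 eV.
With Z = 2, ΔE = 54.40 × (1/n_f² − 1/n_i²), so 1/n_f² − 1/n_i² = 0.9618.
With n_f = 1: 1/n_i² = 1/1 − 0.9618 = 0.03822, so n_i ≈ 5.11.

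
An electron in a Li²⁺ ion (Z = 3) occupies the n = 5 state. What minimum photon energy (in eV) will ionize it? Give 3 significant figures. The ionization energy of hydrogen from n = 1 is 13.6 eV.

E_n = −13.6 Z²/n² = −122.4/n² eV for Z = 3.
E_5 = −122.4/25 = −4.90 eV, so ionization (to E = 0) requires 4.90 eV.

4.90 eV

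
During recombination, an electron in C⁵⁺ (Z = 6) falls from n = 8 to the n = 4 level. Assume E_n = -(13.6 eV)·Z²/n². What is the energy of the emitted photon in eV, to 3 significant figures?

The Bohr energies scale as Z², so for Z = 6: E_n = −489.6/n² eV.
E_8 = −489.6/64 = −7.650 eV and E_4 = −489.6/16 = −30.60 eV.
The photon energy is |E_8 − E_4| = 23.0 eV.

23.0 eV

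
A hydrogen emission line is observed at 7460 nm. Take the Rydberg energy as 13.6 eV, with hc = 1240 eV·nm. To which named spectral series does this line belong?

ΔE = 1240/7460 = 0.1662 eV.
This matches 13.6 × (1/5² − 1/6²), so n_f = 5: the Pfund series.

Pfund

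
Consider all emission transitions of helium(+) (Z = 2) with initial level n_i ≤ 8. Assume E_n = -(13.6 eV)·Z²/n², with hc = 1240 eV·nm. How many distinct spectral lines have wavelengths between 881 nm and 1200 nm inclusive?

Enumerate all n_i → n_f pairs with 1 ≤ n_f < n_i ≤ 8 and compute λ = 1240 / [13.6·4·(1/n_f² − 1/n_i²)].
Lines falling in [881, 1200] nm: 8→5 (935.1 nm), 5→4 (1013 nm), 7→5 (1163 nm).

3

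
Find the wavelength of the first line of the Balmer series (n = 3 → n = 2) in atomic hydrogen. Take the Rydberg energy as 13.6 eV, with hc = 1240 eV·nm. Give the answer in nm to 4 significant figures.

The Balmer series terminates on n_f = 2; the first line has n_i = 2+1 = 3.
ΔE = 13.60 × (1/2² − 1/3²) = 1.889 eV.
λ = 1240 / 1.889 = 656.5 nm.

656.5 nm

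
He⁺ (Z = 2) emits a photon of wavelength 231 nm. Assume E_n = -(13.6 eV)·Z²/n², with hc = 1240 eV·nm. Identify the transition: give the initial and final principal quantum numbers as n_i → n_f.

The photon energy is ΔE = hc/λ = 1240 / 231 = 5.368 eV.
With Z = 2, ΔE = 54.40 × (1/n_f² − 1/n_i²), so 1/n_f² − 1/n_i² = 0.09868.
Trying n_f = 3 gives 1/n_i² = 0.01244, i.e. n_i ≈ 9; this pair matches.

n_i = 9, n_f = 3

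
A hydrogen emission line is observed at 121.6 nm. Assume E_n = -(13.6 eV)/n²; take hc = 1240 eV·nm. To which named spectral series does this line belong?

ΔE = 1240/121.6 = 10.20 eV.
This matches 13.6 × (1/1² − 1/2²), so n_f = 1: the Lyman series.

Lyman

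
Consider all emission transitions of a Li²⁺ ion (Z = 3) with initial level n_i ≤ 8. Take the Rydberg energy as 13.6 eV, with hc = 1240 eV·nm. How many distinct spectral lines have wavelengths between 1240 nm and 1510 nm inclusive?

1

Enumerate all n_i → n_f pairs with 1 ≤ n_f < n_i ≤ 8 and compute λ = 1240 / [13.6·9·(1/n_f² − 1/n_i²)].
Lines falling in [1240, 1510] nm: 7→6 (1375 nm).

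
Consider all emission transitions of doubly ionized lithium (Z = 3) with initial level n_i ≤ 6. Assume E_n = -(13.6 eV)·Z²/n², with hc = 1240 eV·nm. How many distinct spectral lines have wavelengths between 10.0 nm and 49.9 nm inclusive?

Enumerate all n_i → n_f pairs with 1 ≤ n_f < n_i ≤ 6 and compute λ = 1240 / [13.6·9·(1/n_f² − 1/n_i²)].
Lines falling in [10.0, 49.9] nm: 6→1 (10.42 nm), 5→1 (10.55 nm), 4→1 (10.81 nm), 3→1 (11.40 nm), 2→1 (13.51 nm), 6→2 (45.59 nm), 5→2 (48.24 nm).

7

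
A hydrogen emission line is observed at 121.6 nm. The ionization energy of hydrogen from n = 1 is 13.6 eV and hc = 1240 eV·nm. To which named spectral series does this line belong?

ΔE = 1240/121.6 = 10.20 eV.
This matches 13.6 × (1/1² − 1/2²), so n_f = 1: the Lyman series.

Lyman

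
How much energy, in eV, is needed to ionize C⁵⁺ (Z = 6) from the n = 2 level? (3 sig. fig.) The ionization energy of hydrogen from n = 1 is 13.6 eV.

122 eV

E_n = −13.6 Z²/n² = −489.6/n² eV for Z = 6.
E_2 = −489.6/4 = −122 eV, so ionization (to E = 0) requires 122 eV.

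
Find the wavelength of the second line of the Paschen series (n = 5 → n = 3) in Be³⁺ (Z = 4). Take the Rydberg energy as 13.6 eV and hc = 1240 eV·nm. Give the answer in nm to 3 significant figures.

The Paschen series terminates on n_f = 3; the second line has n_i = 3+2 = 5.
ΔE = 217.6 × (1/3² − 1/5²) = 15.47 eV.
λ = 1240 / 15.47 = 80.1 nm.

80.1 nm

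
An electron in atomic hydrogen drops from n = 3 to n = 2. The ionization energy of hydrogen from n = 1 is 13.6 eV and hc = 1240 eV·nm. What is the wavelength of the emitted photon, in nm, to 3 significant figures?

656 nm

ΔE = 13.60 × (1/2² − 1/3²) = 13.60 × 0.1389 = 1.889 eV.
λ = hc/ΔE = 1240 / 1.889 = 656 nm.
This line belongs to the Balmer series.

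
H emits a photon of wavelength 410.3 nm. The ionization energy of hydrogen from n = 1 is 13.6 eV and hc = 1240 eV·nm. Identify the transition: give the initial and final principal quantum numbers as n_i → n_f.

The photon energy is ΔE = hc/λ = 1240 / 410.3 = 3.022 eV.
With Z = 1, ΔE = 13.60 × (1/n_f² − 1/n_i²), so 1/n_f² − 1/n_i² = 0.2222.
Trying n_f = 2 gives 1/n_i² = 0.02778, i.e. n_i ≈ 6; this pair matches.

n_i = 6, n_f = 2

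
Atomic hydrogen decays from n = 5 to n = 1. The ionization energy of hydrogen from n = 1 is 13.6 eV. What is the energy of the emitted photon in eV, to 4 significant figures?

E_5 = −13.60/25 = −0.5440 eV and E_1 = −13.60/1 = −13.60 eV.
The photon energy is |E_5 − E_1| = 13.06 eV.

13.06 eV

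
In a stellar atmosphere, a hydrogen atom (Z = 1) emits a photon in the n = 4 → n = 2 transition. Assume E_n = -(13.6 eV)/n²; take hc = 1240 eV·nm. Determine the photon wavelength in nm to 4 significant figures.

ΔE = 13.60 × (1/2² − 1/4²) = 13.60 × 0.1875 = 2.550 eV.
λ = hc/ΔE = 1240 / 2.550 = 486.3 nm.

486.3 nm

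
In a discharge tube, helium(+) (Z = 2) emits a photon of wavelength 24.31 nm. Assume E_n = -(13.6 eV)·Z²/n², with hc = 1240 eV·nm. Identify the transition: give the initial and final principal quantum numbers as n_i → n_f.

The photon energy is ΔE = hc/λ = 1240 / 24.31 = 51.01 eV.
With Z = 2, ΔE = 54.40 × (1/n_f² − 1/n_i²), so 1/n_f² − 1/n_i² = 0.9376.
Trying n_f = 1 gives 1/n_i² = 0.06236, i.e. n_i ≈ 4; this pair matches.

n_i = 4, n_f = 1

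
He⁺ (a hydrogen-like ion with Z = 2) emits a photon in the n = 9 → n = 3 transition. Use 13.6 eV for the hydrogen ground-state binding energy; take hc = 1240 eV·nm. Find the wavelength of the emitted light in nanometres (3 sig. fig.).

231 nm

For Z = 2 the level energies scale as Z², so the effective Rydberg energy is 13.6 × 4 = 54.40 eV.
ΔE = 54.40 × (1/3² − 1/9²) = 54.40 × 0.09877 = 5.373 eV.
λ = hc/ΔE = 1240 / 5.373 = 231 nm.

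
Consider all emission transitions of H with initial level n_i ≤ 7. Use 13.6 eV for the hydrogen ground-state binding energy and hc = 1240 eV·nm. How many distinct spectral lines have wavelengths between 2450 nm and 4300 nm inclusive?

2

Enumerate all n_i → n_f pairs with 1 ≤ n_f < n_i ≤ 7 and compute λ = 1240 / [13.6·1·(1/n_f² − 1/n_i²)].
Lines falling in [2450, 4300] nm: 6→4 (2626 nm), 5→4 (4052 nm).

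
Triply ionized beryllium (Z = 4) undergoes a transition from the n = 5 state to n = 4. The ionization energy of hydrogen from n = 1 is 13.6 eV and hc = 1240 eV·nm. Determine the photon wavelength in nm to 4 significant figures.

253.3 nm

For Z = 4 the level energies scale as Z², so the effective Rydberg energy is 13.6 × 16 = 217.6 eV.
ΔE = 217.6 × (1/4² − 1/5²) = 217.6 × 0.02250 = 4.896 eV.
λ = hc/ΔE = 1240 / 4.896 = 253.3 nm.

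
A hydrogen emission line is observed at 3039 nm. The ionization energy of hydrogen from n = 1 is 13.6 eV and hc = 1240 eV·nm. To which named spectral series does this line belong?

ΔE = 1240/3039 = 0.4080 eV.
This matches 13.6 × (1/5² − 1/10²), so n_f = 5: the Pfund series.

Pfund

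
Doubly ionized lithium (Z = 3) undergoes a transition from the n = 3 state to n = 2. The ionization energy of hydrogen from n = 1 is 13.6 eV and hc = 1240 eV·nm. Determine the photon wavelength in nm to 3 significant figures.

For Z = 3 the level energies scale as Z², so the effective Rydberg energy is 13.6 × 9 = 122.4 eV.
ΔE = 122.4 × (1/2² − 1/3²) = 122.4 × 0.1389 = 17.00 eV.
λ = hc/ΔE = 1240 / 17.00 = 72.9 nm.

72.9 nm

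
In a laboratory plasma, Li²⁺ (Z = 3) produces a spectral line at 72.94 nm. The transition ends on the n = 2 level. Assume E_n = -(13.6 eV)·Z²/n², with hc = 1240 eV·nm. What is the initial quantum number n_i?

n_i = 3

The photon energy is ΔE = hc/λ = 1240 / 72.94 = 17.00 eV.
With Z = 3, ΔE = 122.4 × (1/n_f² − 1/n_i²), so 1/n_f² − 1/n_i² = 0.1389.
With n_f = 2: 1/n_i² = 1/4 − 0.1389 = 0.1111, so n_i ≈ 3.00.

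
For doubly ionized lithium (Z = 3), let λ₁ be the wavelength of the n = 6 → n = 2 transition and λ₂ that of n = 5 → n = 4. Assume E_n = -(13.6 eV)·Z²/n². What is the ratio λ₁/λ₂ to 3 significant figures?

λ ∝ 1/ΔE ∝ 1/(1/n_f² − 1/n_i²), and the Z² and hc factors cancel in the ratio.
λ₁/λ₂ = (1/4² − 1/5²)/(1/2² − 1/6²) = 0.02250/0.2222 = 0.101.

0.101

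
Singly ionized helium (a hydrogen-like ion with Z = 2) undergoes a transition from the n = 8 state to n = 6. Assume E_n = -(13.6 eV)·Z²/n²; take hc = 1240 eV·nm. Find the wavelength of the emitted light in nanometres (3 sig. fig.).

For Z = 2 the level energies scale as Z², so the effective Rydberg energy is 13.6 × 4 = 54.40 eV.
ΔE = 54.40 × (1/6² − 1/8²) = 54.40 × 0.01215 = 0.6611 eV.
λ = hc/ΔE = 1240 / 0.6611 = 1880 nm.

1880 nm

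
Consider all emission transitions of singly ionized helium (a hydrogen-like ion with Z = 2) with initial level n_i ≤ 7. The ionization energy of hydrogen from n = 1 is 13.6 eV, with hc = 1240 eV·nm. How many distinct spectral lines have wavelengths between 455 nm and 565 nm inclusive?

Enumerate all n_i → n_f pairs with 1 ≤ n_f < n_i ≤ 7 and compute λ = 1240 / [13.6·4·(1/n_f² − 1/n_i²)].
Lines falling in [455, 565] nm: 4→3 (468.9 nm), 7→4 (541.5 nm).

2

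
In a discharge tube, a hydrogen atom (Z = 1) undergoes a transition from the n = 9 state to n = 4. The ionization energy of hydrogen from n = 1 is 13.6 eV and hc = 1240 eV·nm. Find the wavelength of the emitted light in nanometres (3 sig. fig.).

ΔE = 13.60 × (1/4² − 1/9²) = 13.60 × 0.05015 = 0.6821 eV.
λ = hc/ΔE = 1240 / 0.6821 = 1820 nm.

1820 nm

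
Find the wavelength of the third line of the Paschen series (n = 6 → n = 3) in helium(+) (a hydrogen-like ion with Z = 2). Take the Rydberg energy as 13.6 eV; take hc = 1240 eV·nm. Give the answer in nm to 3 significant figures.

The Paschen series terminates on n_f = 3; the third line has n_i = 3+3 = 6.
ΔE = 54.40 × (1/3² − 1/6²) = 4.533 eV.
λ = 1240 / 4.533 = 274 nm.

274 nm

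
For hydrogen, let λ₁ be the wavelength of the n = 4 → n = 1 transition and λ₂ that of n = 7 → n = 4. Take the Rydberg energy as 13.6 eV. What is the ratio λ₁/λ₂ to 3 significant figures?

λ ∝ 1/ΔE ∝ 1/(1/n_f² − 1/n_i²), and the Z² and hc factors cancel in the ratio.
λ₁/λ₂ = (1/4² − 1/7²)/(1/1² − 1/4²) = 0.04209/0.9375 = 0.0449.

0.0449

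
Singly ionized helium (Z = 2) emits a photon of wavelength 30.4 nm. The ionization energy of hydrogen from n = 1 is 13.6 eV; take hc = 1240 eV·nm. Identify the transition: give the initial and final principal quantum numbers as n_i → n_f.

n_i = 2, n_f = 1

The photon energy is ΔE = hc/λ = 1240 / 30.4 = 40.79 eV.
With Z = 2, ΔE = 54.40 × (1/n_f² − 1/n_i²), so 1/n_f² − 1/n_i² = 0.7498.
Trying n_f = 1 gives 1/n_i² = 0.2502, i.e. n_i ≈ 2; this pair matches.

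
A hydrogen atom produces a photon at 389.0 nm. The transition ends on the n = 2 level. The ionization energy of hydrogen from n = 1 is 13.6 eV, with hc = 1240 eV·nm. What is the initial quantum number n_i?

The photon energy is ΔE = hc/λ = 1240 / 389.0 = 3.188 eV.
With Z = 1, ΔE = 13.60 × (1/n_f² − 1/n_i²), so 1/n_f² − 1/n_i² = 0.2344.
With n_f = 2: 1/n_i² = 1/4 − 0.2344 = 0.01561, so n_i ≈ 8.00.

n_i = 8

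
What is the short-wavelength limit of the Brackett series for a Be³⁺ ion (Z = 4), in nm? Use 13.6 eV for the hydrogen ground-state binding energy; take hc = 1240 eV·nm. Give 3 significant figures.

The Brackett series has lower level n_f = 4; the series limit corresponds to n_i → ∞.
ΔE_max = 13.6 × 16 / 4² = 13.60 eV.
λ_min = 1240 / 13.60 = 91.2 nm.

91.2 nm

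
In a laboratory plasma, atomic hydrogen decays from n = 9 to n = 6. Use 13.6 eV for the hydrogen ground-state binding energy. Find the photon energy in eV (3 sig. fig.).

0.210 eV

E_9 = −13.60/81 = −0.1679 eV and E_6 = −13.60/36 = −0.3778 eV.
The photon energy is |E_9 − E_6| = 0.210 eV.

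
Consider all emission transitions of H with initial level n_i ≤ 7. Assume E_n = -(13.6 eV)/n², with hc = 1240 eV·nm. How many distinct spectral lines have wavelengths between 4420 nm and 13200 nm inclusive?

3

Enumerate all n_i → n_f pairs with 1 ≤ n_f < n_i ≤ 7 and compute λ = 1240 / [13.6·1·(1/n_f² − 1/n_i²)].
Lines falling in [4420, 13200] nm: 7→5 (4654 nm), 6→5 (7460 nm), 7→6 (12370 nm).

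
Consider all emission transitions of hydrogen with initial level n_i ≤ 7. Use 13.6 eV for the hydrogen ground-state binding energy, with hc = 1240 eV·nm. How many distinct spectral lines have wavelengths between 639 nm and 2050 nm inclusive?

5

Enumerate all n_i → n_f pairs with 1 ≤ n_f < n_i ≤ 7 and compute λ = 1240 / [13.6·1·(1/n_f² − 1/n_i²)].
Lines falling in [639, 2050] nm: 3→2 (656.5 nm), 7→3 (1005 nm), 6→3 (1094 nm), 5→3 (1282 nm), 4→3 (1876 nm).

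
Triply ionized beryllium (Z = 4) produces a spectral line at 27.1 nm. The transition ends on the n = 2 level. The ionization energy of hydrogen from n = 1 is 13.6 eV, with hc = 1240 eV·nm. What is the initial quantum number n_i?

n_i = 5

The photon energy is ΔE = hc/λ = 1240 / 27.1 = 45.76 eV.
With Z = 4, ΔE = 217.6 × (1/n_f² − 1/n_i²), so 1/n_f² − 1/n_i² = 0.2103.
With n_f = 2: 1/n_i² = 1/4 − 0.2103 = 0.03972, so n_i ≈ 5.02.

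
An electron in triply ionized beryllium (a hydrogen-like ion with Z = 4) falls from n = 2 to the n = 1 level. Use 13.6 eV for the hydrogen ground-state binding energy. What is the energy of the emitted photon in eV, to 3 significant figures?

163 eV

The Bohr energies scale as Z², so for Z = 4: E_n = −217.6/n² eV.
E_2 = −217.6/4 = −54.40 eV and E_1 = −217.6/1 = −217.6 eV.
The photon energy is |E_2 − E_1| = 163 eV.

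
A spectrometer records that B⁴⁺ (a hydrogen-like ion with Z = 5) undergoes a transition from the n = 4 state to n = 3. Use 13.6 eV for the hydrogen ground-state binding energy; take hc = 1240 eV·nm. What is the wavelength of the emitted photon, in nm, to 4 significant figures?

75.03 nm

For Z = 5 the level energies scale as Z², so the effective Rydberg energy is 13.6 × 25 = 340.0 eV.
ΔE = 340.0 × (1/3² − 1/4²) = 340.0 × 0.04861 = 16.53 eV.
λ = hc/ΔE = 1240 / 16.53 = 75.03 nm.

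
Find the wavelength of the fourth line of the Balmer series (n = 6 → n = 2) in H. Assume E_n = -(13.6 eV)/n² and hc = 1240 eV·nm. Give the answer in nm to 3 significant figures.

410 nm

The Balmer series terminates on n_f = 2; the fourth line has n_i = 2+4 = 6.
ΔE = 13.60 × (1/2² − 1/6²) = 3.022 eV.
λ = 1240 / 3.022 = 410 nm.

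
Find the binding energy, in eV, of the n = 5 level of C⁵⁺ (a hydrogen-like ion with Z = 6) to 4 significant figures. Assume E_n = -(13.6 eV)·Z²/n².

E_n = −13.6 Z²/n² = −489.6/n² eV for Z = 6.
E_5 = −489.6/25 = −19.58 eV, so ionization (to E = 0) requires 19.58 eV.

19.58 eV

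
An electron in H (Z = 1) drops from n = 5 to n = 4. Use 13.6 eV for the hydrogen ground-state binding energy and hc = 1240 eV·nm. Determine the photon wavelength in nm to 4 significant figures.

4052 nm

ΔE = 13.60 × (1/4² − 1/5²) = 13.60 × 0.02250 = 0.3060 eV.
λ = hc/ΔE = 1240 / 0.3060 = 4052 nm.
This line belongs to the Brackett series.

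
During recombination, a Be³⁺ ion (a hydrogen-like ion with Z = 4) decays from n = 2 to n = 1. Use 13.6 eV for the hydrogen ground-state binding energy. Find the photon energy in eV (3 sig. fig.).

163 eV

The Bohr energies scale as Z², so for Z = 4: E_n = −217.6/n² eV.
E_2 = −217.6/4 = −54.40 eV and E_1 = −217.6/1 = −217.6 eV.
The photon energy is |E_2 − E_1| = 163 eV.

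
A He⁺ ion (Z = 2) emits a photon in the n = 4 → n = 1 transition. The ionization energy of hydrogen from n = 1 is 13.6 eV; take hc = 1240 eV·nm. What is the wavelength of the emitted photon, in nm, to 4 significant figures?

24.31 nm

For Z = 2 the level energies scale as Z², so the effective Rydberg energy is 13.6 × 4 = 54.40 eV.
ΔE = 54.40 × (1/1² − 1/4²) = 54.40 × 0.9375 = 51.00 eV.
λ = hc/ΔE = 1240 / 51.00 = 24.31 nm.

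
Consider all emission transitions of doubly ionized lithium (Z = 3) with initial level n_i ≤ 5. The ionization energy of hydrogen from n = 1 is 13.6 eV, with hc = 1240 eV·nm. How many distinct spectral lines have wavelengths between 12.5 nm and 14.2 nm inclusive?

Enumerate all n_i → n_f pairs with 1 ≤ n_f < n_i ≤ 5 and compute λ = 1240 / [13.6·9·(1/n_f² − 1/n_i²)].
Lines falling in [12.5, 14.2] nm: 2→1 (13.51 nm).

1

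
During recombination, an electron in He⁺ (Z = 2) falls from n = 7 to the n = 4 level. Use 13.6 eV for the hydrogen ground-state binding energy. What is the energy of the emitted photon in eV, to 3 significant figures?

2.29 eV

The Bohr energies scale as Z², so for Z = 2: E_n = −54.40/n² eV.
E_7 = −54.40/49 = −1.110 eV and E_4 = −54.40/16 = −3.400 eV.
The photon energy is |E_7 − E_4| = 2.29 eV.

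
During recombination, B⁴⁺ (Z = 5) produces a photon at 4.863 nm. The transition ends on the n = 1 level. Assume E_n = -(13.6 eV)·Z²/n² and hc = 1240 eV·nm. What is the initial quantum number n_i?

The photon energy is ΔE = hc/λ = 1240 / 4.863 = 255.0 eV.
With Z = 5, ΔE = 340.0 × (1/n_f² − 1/n_i²), so 1/n_f² − 1/n_i² = 0.7500.
With n_f = 1: 1/n_i² = 1/1 − 0.7500 = 0.2500, so n_i ≈ 2.00.

n_i = 2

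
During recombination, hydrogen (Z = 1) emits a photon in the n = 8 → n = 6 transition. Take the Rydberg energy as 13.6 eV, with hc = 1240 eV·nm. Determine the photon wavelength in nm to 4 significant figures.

ΔE = 13.60 × (1/6² − 1/8²) = 13.60 × 0.01215 = 0.1653 eV.
λ = hc/ΔE = 1240 / 0.1653 = 7503 nm.

7503 nm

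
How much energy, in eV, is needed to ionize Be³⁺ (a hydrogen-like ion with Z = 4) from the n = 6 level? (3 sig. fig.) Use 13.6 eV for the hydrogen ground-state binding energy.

6.04 eV

E_n = −13.6 Z²/n² = −217.6/n² eV for Z = 4.
E_6 = −217.6/36 = −6.04 eV, so ionization (to E = 0) requires 6.04 eV.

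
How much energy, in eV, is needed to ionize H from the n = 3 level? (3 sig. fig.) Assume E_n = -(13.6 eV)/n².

1.51 eV

E_3 = −13.60/9 = −1.51 eV, so ionization (to E = 0) requires 1.51 eV.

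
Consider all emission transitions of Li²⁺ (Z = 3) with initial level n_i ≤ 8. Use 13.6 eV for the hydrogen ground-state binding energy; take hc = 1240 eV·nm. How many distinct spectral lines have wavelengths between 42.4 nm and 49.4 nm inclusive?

4

Enumerate all n_i → n_f pairs with 1 ≤ n_f < n_i ≤ 8 and compute λ = 1240 / [13.6·9·(1/n_f² − 1/n_i²)].
Lines falling in [42.4, 49.4] nm: 8→2 (43.22 nm), 7→2 (44.12 nm), 6→2 (45.59 nm), 5→2 (48.24 nm).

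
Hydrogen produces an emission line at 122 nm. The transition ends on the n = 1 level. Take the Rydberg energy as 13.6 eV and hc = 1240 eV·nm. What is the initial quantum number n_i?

n_i = 2

The photon energy is ΔE = hc/λ = 1240 / 122 = 10.16 eV.
With Z = 1, ΔE = 13.60 × (1/n_f² − 1/n_i²), so 1/n_f² − 1/n_i² = 0.7473.
With n_f = 1: 1/n_i² = 1/1 − 0.7473 = 0.2527, so n_i ≈ 1.99.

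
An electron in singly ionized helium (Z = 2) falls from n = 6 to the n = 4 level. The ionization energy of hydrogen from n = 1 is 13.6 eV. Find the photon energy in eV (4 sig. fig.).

The Bohr energies scale as Z², so for Z = 2: E_n = −54.40/n² eV.
E_6 = −54.40/36 = −1.511 eV and E_4 = −54.40/16 = −3.400 eV.
The photon energy is |E_6 − E_4| = 1.889 eV.

1.889 eV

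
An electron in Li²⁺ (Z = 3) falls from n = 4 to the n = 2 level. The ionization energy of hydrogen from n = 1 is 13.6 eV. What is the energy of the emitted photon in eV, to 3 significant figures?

The Bohr energies scale as Z², so for Z = 3: E_n = −122.4/n² eV.
E_4 = −122.4/16 = −7.650 eV and E_2 = −122.4/4 = −30.60 eV.
The photon energy is |E_4 − E_2| = 23.0 eV.

23.0 eV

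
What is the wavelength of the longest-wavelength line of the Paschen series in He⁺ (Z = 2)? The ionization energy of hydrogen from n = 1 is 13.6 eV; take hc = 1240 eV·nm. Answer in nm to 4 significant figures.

The Paschen series terminates on n_f = 3; the first line has n_i = 3+1 = 4.
ΔE = 54.40 × (1/3² − 1/4²) = 2.644 eV.
λ = 1240 / 2.644 = 468.9 nm.

468.9 nm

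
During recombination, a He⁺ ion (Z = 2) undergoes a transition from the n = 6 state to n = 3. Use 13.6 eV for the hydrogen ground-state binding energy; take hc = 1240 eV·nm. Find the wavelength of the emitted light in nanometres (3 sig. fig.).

For Z = 2 the level energies scale as Z², so the effective Rydberg energy is 13.6 × 4 = 54.40 eV.
ΔE = 54.40 × (1/3² − 1/6²) = 54.40 × 0.08333 = 4.533 eV.
λ = hc/ΔE = 1240 / 4.533 = 274 nm.

274 nm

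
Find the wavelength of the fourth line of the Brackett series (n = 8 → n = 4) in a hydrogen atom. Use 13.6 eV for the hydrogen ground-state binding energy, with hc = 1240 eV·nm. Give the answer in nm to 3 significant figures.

1950 nm

The Brackett series terminates on n_f = 4; the fourth line has n_i = 4+4 = 8.
ΔE = 13.60 × (1/4² − 1/8²) = 0.6375 eV.
λ = 1240 / 0.6375 = 1950 nm.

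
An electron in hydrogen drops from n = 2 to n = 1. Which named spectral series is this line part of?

Lyman

The series is set by the lower level: n_f = 1 is the Lyman series.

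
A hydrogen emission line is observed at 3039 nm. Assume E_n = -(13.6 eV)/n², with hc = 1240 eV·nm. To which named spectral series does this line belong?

Pfund

ΔE = 1240/3039 = 0.4080 eV.
This matches 13.6 × (1/5² − 1/10²), so n_f = 5: the Pfund series.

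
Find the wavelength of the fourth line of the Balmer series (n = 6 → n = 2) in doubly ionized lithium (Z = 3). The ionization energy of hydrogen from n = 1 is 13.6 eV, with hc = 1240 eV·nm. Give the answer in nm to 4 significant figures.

45.59 nm

The Balmer series terminates on n_f = 2; the fourth line has n_i = 2+4 = 6.
ΔE = 122.4 × (1/2² − 1/6²) = 27.20 eV.
λ = 1240 / 27.20 = 45.59 nm.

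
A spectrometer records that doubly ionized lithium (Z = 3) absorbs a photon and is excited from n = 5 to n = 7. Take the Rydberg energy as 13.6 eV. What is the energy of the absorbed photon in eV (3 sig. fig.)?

The Bohr energies scale as Z², so for Z = 3: E_n = −122.4/n² eV.
E_7 = −122.4/49 = −2.498 eV and E_5 = −122.4/25 = −4.896 eV.
The photon energy is |E_7 − E_5| = 2.40 eV.

2.40 eV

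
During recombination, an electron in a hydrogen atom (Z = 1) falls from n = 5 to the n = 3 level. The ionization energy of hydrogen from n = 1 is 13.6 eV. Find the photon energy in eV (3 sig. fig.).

0.967 eV

E_5 = −13.60/25 = −0.5440 eV and E_3 = −13.60/9 = −1.511 eV.
The photon energy is |E_5 − E_3| = 0.967 eV.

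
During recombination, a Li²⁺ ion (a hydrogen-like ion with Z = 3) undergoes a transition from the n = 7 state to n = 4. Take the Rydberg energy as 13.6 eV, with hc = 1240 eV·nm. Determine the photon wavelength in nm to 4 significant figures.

240.7 nm

For Z = 3 the level energies scale as Z², so the effective Rydberg energy is 13.6 × 9 = 122.4 eV.
ΔE = 122.4 × (1/4² − 1/7²) = 122.4 × 0.04209 = 5.152 eV.
λ = hc/ΔE = 1240 / 5.152 = 240.7 nm.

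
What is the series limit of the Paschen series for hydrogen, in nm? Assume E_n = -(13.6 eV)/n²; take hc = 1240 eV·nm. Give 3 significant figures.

The Paschen series has lower level n_f = 3; the series limit corresponds to n_i → ∞.
ΔE_max = 13.6 × 1 / 3² = 1.511 eV.
λ_min = 1240 / 1.511 = 821 nm.

821 nm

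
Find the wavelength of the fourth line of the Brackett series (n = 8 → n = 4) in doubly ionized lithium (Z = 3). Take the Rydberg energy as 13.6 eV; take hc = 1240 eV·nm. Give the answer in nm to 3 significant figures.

216 nm

The Brackett series terminates on n_f = 4; the fourth line has n_i = 4+4 = 8.
ΔE = 122.4 × (1/4² − 1/8²) = 5.738 eV.
λ = 1240 / 5.738 = 216 nm.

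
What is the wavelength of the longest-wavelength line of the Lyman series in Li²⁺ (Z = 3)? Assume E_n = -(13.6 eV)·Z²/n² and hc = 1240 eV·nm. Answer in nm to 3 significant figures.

The Lyman series terminates on n_f = 1; the first line has n_i = 1+1 = 2.
ΔE = 122.4 × (1/1² − 1/2²) = 91.80 eV.
λ = 1240 / 91.80 = 13.5 nm.

13.5 nm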